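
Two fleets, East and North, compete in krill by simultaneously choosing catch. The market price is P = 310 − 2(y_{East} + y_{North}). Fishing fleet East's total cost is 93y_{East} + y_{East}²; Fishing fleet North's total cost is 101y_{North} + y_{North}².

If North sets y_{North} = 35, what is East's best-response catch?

24.5

Fishing fleet East's profit: π = y_{East}(310 − 2(y_{East} + y_{North})) − 93y_{East} − y_{East}².
∂π/∂y_{East} = 217 − 6y_{East} − 2y_{North} = 0, so y_{East} = 217/6 − (1/3)y_{North}.
At y_{North} = 35: y_{East} = 217/6 − (1/3)·35 = 24.5.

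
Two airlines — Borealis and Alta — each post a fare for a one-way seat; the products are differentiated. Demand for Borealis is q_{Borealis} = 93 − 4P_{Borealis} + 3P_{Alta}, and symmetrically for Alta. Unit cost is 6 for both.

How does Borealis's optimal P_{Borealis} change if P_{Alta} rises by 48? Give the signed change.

18

Borealis's profit: π = (P_{Borealis} − 6)(93 − 4P_{Borealis} + 3P_{Alta}).
∂π/∂P_{Borealis} = 117 − 8P_{Borealis} + 3P_{Alta} = 0 ⇒ P_{Borealis} = 14.625 + 0.375P_{Alta}.
The reaction-function slope is 0.375, so a 48-unit rise in P_{Alta} moves P_{Borealis} by 0.375 × 48 = 18. Borealis's best response rises — the actions are strategic complements.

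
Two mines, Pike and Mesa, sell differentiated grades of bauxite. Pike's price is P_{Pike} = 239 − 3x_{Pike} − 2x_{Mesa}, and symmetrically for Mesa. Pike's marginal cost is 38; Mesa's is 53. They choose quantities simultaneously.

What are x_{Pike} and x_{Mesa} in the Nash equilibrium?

Mine Pike's profit: π = x_{Pike}(239 − 3x_{Pike} − 2x_{Mesa}) − 38x_{Pike}.
∂π/∂x_{Pike} = 201 − 6x_{Pike} − 2x_{Mesa} = 0 ⇒ x_{Pike} = 33.5 − (1/3)x_{Mesa}.
Similarly x_{Mesa} = 31 − (1/3)x_{Pike}.
Substituting the second reaction function into the first: x_{Pike} = 33.5 − (1/3)(31 − (1/3)x_{Pike}), which gives (8/9)x_{Pike} = 139/6 ⇒ x_{Pike} = 26.0625.
Then x_{Mesa} = 31 − (1/3)·26.0625 = 22.3125.

26.0625, 22.3125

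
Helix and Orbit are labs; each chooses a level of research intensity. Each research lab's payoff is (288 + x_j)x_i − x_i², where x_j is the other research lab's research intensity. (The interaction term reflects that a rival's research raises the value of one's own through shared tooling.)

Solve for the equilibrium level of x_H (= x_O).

Helix's payoff is (288 + x_O)x_H − x_H².
∂π/∂x_H = 288 + x_O − 2x_H = 0, so x_H = 144 + 0.5x_O.
The game is symmetric, so in equilibrium x_O = x_H: the reaction function gives 0.5x_H = 144, hence x_H = 288.

288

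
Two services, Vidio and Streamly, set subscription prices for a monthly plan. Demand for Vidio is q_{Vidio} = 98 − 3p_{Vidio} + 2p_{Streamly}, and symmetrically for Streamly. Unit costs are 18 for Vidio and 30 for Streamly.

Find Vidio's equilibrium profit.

Vidio's profit: π = (p_{Vidio} − 18)(98 − 3p_{Vidio} + 2p_{Streamly}).
∂π/∂p_{Vidio} = 152 − 6p_{Vidio} + 2p_{Streamly} = 0 ⇒ p_{Vidio} = 76/3 + (1/3)p_{Streamly}.
Similarly p_{Streamly} = 94/3 + (1/3)p_{Vidio}.
Solving the two reaction functions simultaneously: (1 − (1/3)(1/3))p_{Vidio} = 76/3 + (1/3)·(94/3), so (8/9)p_{Vidio} = 322/9 and p_{Vidio} = 40.25.
Then p_{Streamly} = 94/3 + (1/3)·40.25 = 44.75.
q_{Vidio} = 98 − 3·40.25 + 2·44.75 = 66.75.
Profit = (40.25 − 18)·66.75 = 1485.1875.

1485.1875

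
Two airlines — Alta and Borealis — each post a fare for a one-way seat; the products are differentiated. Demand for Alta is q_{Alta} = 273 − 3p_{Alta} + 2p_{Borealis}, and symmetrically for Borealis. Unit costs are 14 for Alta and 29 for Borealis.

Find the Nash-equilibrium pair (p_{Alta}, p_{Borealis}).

81.5625, 87.1875

Alta's profit: π = (p_{Alta} − 14)(273 − 3p_{Alta} + 2p_{Borealis}).
∂π/∂p_{Alta} = 315 − 6p_{Alta} + 2p_{Borealis} = 0 ⇒ p_{Alta} = 52.5 + (1/3)p_{Borealis}.
Similarly p_{Borealis} = 60 + (1/3)p_{Alta}.
Substituting the second reaction function into the first: p_{Alta} = 52.5 + (1/3)(60 + (1/3)p_{Alta}), which gives (8/9)p_{Alta} = 72.5 ⇒ p_{Alta} = 81.5625.
Then p_{Borealis} = 60 + (1/3)·81.5625 = 87.1875.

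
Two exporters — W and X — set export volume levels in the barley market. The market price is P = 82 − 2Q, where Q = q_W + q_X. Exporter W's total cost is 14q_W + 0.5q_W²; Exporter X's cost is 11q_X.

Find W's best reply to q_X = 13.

Exporter W's profit: π = q_W(82 − 2(q_W + q_X)) − 14q_W − 0.5q_W².
∂π/∂q_W = 68 − 5q_W − 2q_X = 0, so q_W = 13.6 − 0.4q_X.
At q_X = 13: q_W = 13.6 − 0.4·13 = 8.4.

8.4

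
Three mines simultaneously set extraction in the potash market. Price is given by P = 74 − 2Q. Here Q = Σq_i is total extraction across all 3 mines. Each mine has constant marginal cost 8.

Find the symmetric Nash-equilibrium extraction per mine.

8.25

A representative mine's profit is π_i = q_i(74 − 2Q) − 8q_i, with Q = q_i + Σ_{j≠i} q_j.
First-order condition: 66 − 4q_i − 2Σ_{j≠i} q_j = 0.
Imposing symmetry (q_j = q for all j) turns Σ_{j≠i} q_j into 2q, so 66 = 8q and q = 8.25.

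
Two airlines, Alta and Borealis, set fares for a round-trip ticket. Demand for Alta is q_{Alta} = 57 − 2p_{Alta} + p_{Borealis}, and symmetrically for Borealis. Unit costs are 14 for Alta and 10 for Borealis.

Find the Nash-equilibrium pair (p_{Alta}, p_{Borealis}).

27.8, 26.2

Alta's profit: π = (p_{Alta} − 14)(57 − 2p_{Alta} + p_{Borealis}).
∂π/∂p_{Alta} = 85 − 4p_{Alta} + p_{Borealis} = 0 ⇒ p_{Alta} = 21.25 + 0.25p_{Borealis}.
Similarly p_{Borealis} = 19.25 + 0.25p_{Alta}.
Plugging p_{Borealis} into Alta's best response: p_{Alta} = 21.25 + 0.25(19.25 + 0.25p_{Alta}) ⇒ 0.9375p_{Alta} = 26.0625, so p_{Alta} = 27.8.
Then p_{Borealis} = 19.25 + 0.25·27.8 = 26.2.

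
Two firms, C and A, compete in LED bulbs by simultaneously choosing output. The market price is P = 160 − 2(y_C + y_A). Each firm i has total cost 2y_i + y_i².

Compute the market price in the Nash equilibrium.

81

Firm C's profit: π = y_C(160 − 2(y_C + y_A)) − 2y_C − y_C².
∂π/∂y_C = 158 − 6y_C − 2y_A = 0, so y_C = 79/3 − (1/3)y_A.
The game is symmetric, so in equilibrium y_A = y_C: the reaction function gives (4/3)y_C = 79/3, hence y_C = 19.75.
Equilibrium price: P = 160 − 2·39.5 = 81.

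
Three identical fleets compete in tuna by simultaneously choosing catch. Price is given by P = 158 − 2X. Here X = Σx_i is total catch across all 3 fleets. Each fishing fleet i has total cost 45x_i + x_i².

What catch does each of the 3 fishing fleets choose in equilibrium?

11.3

A representative fishing fleet's profit is π_i = x_i(158 − 2X) − 45x_i − x_i², with X = x_i + Σ_{j≠i} x_j.
First-order condition: 113 − 6x_i − 2Σ_{j≠i} x_j = 0.
In a symmetric equilibrium every fishing fleet chooses the same x, so Σ_{j≠i} x_j = 2x. The condition becomes 113 − 10x = 0, giving x = 113/10 = 11.3.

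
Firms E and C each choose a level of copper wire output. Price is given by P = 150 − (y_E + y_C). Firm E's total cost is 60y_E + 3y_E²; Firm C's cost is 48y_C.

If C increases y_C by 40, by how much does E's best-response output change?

-5

Firm E's profit: π = y_E(150 − (y_E + y_C)) − 60y_E − 3y_E².
∂π/∂y_E = 90 − 8y_E − y_C = 0, so y_E = 11.25 − 0.125y_C.
The reaction-function slope is −0.125, so a 40-unit rise in y_C moves y_E by −0.125 × 40 = −5. E's best response falls — the actions are strategic substitutes.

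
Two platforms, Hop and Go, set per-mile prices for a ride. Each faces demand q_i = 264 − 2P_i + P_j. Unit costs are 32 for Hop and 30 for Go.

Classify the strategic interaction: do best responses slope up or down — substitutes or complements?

strategic complements

Hop's profit: π = (P_{Hop} − 32)(264 − 2P_{Hop} + P_{Go}).
∂π/∂P_{Hop} = 328 − 4P_{Hop} + P_{Go} = 0 ⇒ P_{Hop} = 82 + 0.25P_{Go}.
The best-response slope dP_{Hop}/dP_{Go} = 0.25 > 0: the reaction function is upward-sloping, so the choices are strategic complements.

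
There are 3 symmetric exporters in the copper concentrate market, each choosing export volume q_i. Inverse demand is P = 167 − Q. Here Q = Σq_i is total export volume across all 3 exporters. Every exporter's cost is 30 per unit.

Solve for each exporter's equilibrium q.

34.25

A representative exporter's profit is π_i = q_i(167 − Q) − 30q_i, with Q = q_i + Σ_{j≠i} q_j.
First-order condition: 137 − 2q_i − Σ_{j≠i} q_j = 0.
Imposing symmetry (q_j = q for all j) turns Σ_{j≠i} q_j into 2q, so 137 = 4q and q = 34.25.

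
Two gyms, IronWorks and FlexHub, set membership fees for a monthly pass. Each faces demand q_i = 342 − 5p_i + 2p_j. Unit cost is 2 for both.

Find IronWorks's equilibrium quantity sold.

210

IronWorks's profit: π = (p_{IronWorks} − 2)(342 − 5p_{IronWorks} + 2p_{FlexHub}).
∂π/∂p_{IronWorks} = 352 − 10p_{IronWorks} + 2p_{FlexHub} = 0 ⇒ p_{IronWorks} = 35.2 + 0.2p_{FlexHub}.
By symmetry p_{FlexHub} = p_{IronWorks}; substituting into the reaction function, 0.8p_{IronWorks} = 35.2 and p_{IronWorks} = 44.
q_{IronWorks} = 342 − 5·44 + 2·44 = 210.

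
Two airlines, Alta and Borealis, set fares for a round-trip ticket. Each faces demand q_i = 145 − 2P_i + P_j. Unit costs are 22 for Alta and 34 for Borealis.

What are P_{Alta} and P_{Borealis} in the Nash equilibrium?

Alta's profit: π = (P_{Alta} − 22)(145 − 2P_{Alta} + P_{Borealis}).
∂π/∂P_{Alta} = 189 − 4P_{Alta} + P_{Borealis} = 0 ⇒ P_{Alta} = 47.25 + 0.25P_{Borealis}.
Similarly P_{Borealis} = 53.25 + 0.25P_{Alta}.
Solving the two reaction functions simultaneously: (1 − (0.25)(0.25))P_{Alta} = 47.25 + 0.25·53.25, so 0.9375P_{Alta} = 60.5625 and P_{Alta} = 64.6.
Then P_{Borealis} = 53.25 + 0.25·64.6 = 69.4.

64.6, 69.4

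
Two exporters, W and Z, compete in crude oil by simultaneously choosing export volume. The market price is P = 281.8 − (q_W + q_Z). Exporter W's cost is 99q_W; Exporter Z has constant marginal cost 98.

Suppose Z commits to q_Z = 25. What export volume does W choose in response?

78.9

Exporter W's profit: π = q_W(281.8 − (q_W + q_Z)) − 99q_W.
∂π/∂q_W = 182.8 − 2q_W − q_Z = 0, so q_W = 91.4 − 0.5q_Z.
At q_Z = 25: q_W = 91.4 − 0.5·25 = 78.9.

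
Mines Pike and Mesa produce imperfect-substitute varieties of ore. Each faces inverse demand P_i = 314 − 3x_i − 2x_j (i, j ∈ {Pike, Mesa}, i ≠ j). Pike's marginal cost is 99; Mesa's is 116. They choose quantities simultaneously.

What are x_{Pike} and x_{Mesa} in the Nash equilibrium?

Mine Pike's profit: π = x_{Pike}(314 − 3x_{Pike} − 2x_{Mesa}) − 99x_{Pike}.
∂π/∂x_{Pike} = 215 − 6x_{Pike} − 2x_{Mesa} = 0 ⇒ x_{Pike} = 215/6 − (1/3)x_{Mesa}.
Similarly x_{Mesa} = 33 − (1/3)x_{Pike}.
Substituting the second reaction function into the first: x_{Pike} = 215/6 − (1/3)(33 − (1/3)x_{Pike}), which gives (8/9)x_{Pike} = 149/6 ⇒ x_{Pike} = 27.9375.
Then x_{Mesa} = 33 − (1/3)·27.9375 = 23.6875.

27.9375, 23.6875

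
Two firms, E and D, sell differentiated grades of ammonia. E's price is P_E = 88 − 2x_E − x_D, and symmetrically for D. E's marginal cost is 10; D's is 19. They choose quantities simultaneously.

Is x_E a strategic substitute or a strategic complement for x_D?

strategic substitutes

Firm E's profit: π = x_E(88 − 2x_E − x_D) − 10x_E.
∂π/∂x_E = 78 − 4x_E − x_D = 0 ⇒ x_E = 19.5 − 0.25x_D.
The best-response slope dx_E/dx_D = −0.25 < 0: the reaction function is downward-sloping, so the choices are strategic substitutes.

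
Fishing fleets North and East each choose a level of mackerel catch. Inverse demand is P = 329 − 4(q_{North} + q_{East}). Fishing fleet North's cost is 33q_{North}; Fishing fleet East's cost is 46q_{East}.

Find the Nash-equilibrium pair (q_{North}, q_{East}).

25.75, 22.5

Fishing fleet North's profit: π = q_{North}(329 − 4(q_{North} + q_{East})) − 33q_{North}.
∂π/∂q_{North} = 296 − 8q_{North} − 4q_{East} = 0, so q_{North} = 37 − 0.5q_{East}.
By the same steps for East: q_{East} = 35.375 − 0.5q_{North}.
Substituting the second reaction function into the first: q_{North} = 37 − 0.5(35.375 − 0.5q_{North}), which gives 0.75q_{North} = 19.3125 ⇒ q_{North} = 25.75.
Then q_{East} = 35.375 − 0.5·25.75 = 22.5.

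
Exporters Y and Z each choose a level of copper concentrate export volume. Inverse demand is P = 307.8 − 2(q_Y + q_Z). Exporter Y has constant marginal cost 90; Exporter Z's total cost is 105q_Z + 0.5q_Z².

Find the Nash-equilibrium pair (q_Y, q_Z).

42.7125, 23.475

Exporter Y's profit: π = q_Y(307.8 − 2(q_Y + q_Z)) − 90q_Y.
∂π/∂q_Y = 217.8 − 4q_Y − 2q_Z = 0, so q_Y = 54.45 − 0.5q_Z.
For Z: ∂π/∂q_Z = 202.8 − 5q_Z − 2q_Y = 0 ⇒ q_Z = 40.56 − 0.4q_Y.
Solving the two reaction functions simultaneously: (1 − (−0.5)(−0.4))q_Y = 54.45 − 0.5·40.56, so 0.8q_Y = 34.17 and q_Y = 42.7125.
Then q_Z = 40.56 − 0.4·42.7125 = 23.475.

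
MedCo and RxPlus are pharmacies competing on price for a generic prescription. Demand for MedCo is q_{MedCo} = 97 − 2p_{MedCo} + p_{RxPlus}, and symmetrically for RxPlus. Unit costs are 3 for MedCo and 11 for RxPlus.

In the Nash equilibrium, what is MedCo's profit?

2099.52

MedCo's profit: π = (p_{MedCo} − 3)(97 − 2p_{MedCo} + p_{RxPlus}).
∂π/∂p_{MedCo} = 103 − 4p_{MedCo} + p_{RxPlus} = 0 ⇒ p_{MedCo} = 25.75 + 0.25p_{RxPlus}.
Similarly p_{RxPlus} = 29.75 + 0.25p_{MedCo}.
Substituting the second reaction function into the first: p_{MedCo} = 25.75 + 0.25(29.75 + 0.25p_{MedCo}), which gives 0.9375p_{MedCo} = 33.1875 ⇒ p_{MedCo} = 35.4.
Then p_{RxPlus} = 29.75 + 0.25·35.4 = 38.6.
q_{MedCo} = 97 − 2·35.4 + 38.6 = 64.8.
Profit = (35.4 − 3)·64.8 = 2099.52.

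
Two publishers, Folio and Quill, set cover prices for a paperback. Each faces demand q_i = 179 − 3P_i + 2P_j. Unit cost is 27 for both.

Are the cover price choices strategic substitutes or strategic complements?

strategic complements

Folio's profit: π = (P_{Folio} − 27)(179 − 3P_{Folio} + 2P_{Quill}).
∂π/∂P_{Folio} = 260 − 6P_{Folio} + 2P_{Quill} = 0 ⇒ P_{Folio} = 130/3 + (1/3)P_{Quill}.
The best-response slope dP_{Folio}/dP_{Quill} = 1/3 > 0: the reaction function is upward-sloping, so the choices are strategic complements.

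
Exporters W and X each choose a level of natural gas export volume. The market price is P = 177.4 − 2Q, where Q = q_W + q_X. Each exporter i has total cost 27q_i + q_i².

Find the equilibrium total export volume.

37.6

Exporter W's profit: π = q_W(177.4 − 2(q_W + q_X)) − 27q_W − q_W².
∂π/∂q_W = 150.4 − 6q_W − 2q_X = 0, so q_W = 376/15 − (1/3)q_X.
Setting q_W = q_X in the reaction function: q_W = 376/15 − (1/3)q_W, so q_W = (376/15) / (4/3) = 18.8.
Total export volume: 18.8 + 18.8 = 37.6.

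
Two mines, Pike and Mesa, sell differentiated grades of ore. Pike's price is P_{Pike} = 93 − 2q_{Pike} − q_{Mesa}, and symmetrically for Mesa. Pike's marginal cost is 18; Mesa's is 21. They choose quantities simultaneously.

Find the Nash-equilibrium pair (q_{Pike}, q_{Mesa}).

15.2, 14.2

Mine Pike's profit: π = q_{Pike}(93 − 2q_{Pike} − q_{Mesa}) − 18q_{Pike}.
∂π/∂q_{Pike} = 75 − 4q_{Pike} − q_{Mesa} = 0 ⇒ q_{Pike} = 18.75 − 0.25q_{Mesa}.
Similarly q_{Mesa} = 18 − 0.25q_{Pike}.
Plugging q_{Mesa} into Pike's best response: q_{Pike} = 18.75 − 0.25(18 − 0.25q_{Pike}) ⇒ 0.9375q_{Pike} = 14.25, so q_{Pike} = 15.2.
Then q_{Mesa} = 18 − 0.25·15.2 = 14.2.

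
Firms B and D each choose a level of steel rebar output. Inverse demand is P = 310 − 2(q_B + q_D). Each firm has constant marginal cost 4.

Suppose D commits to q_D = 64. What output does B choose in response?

44.5

Firm B's profit: π = q_B(310 − 2(q_B + q_D)) − 4q_B.
∂π/∂q_B = 306 − 4q_B − 2q_D = 0, so q_B = 76.5 − 0.5q_D.
At q_D = 64: q_B = 76.5 − 0.5·64 = 44.5.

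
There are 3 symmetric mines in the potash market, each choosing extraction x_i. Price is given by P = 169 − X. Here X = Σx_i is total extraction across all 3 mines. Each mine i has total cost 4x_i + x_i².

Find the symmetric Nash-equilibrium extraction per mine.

A representative mine's profit is π_i = x_i(169 − X) − 4x_i − x_i², with X = x_i + Σ_{j≠i} x_j.
First-order condition: 165 − 4x_i − Σ_{j≠i} x_j = 0.
In a symmetric equilibrium every mine chooses the same x, so Σ_{j≠i} x_j = 2x. The condition becomes 165 − 6x = 0, giving x = 165/6 = 27.5.

27.5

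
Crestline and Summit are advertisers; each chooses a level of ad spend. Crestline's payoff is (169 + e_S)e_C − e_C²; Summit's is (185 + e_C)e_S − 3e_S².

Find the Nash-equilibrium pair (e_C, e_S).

Expanding Crestline's payoff: 169e_C + e_Se_C − e_C².
∂π/∂e_C = 169 + e_S − 2e_C = 0, so e_C = 84.5 + 0.5e_S.
Likewise for Summit: e_S = 185/6 + (1/6)e_C.
Solving the two reaction functions simultaneously: (1 − (0.5)(1/6))e_C = 84.5 + 0.5·(185/6), so (11/12)e_C = 1199/12 and e_C = 109.
Then e_S = 185/6 + (1/6)·109 = 49.

109, 49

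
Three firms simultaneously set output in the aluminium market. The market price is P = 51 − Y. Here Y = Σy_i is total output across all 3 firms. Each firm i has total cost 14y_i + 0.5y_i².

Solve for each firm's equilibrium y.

7.4

A representative firm's profit is π_i = y_i(51 − Y) − 14y_i − 0.5y_i², with Y = y_i + Σ_{j≠i} y_j.
First-order condition: 37 − 3y_i − Σ_{j≠i} y_j = 0.
With identical firms, set every y_j = y: then 37 − 3y − 2y = 0, i.e. y = 37/5 = 7.4.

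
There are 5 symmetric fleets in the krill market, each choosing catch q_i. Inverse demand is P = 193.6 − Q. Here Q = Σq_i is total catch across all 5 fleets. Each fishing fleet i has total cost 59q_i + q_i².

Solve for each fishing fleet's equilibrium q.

16.825

A representative fishing fleet's profit is π_i = q_i(193.6 − Q) − 59q_i − q_i², with Q = q_i + Σ_{j≠i} q_j.
First-order condition: 134.6 − 4q_i − Σ_{j≠i} q_j = 0.
In a symmetric equilibrium every fishing fleet chooses the same q, so Σ_{j≠i} q_j = 4q. The condition becomes 134.6 − 8q = 0, giving q = 134.6/8 = 16.825.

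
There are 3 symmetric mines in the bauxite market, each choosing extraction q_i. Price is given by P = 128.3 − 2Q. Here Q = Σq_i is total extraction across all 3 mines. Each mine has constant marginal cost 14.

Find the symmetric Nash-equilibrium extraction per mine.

A representative mine's profit is π_i = q_i(128.3 − 2Q) − 14q_i, with Q = q_i + Σ_{j≠i} q_j.
First-order condition: 114.3 − 4q_i − 2Σ_{j≠i} q_j = 0.
Imposing symmetry (q_j = q for all j) turns Σ_{j≠i} q_j into 2q, so 114.3 = 8q and q = 14.2875.

14.2875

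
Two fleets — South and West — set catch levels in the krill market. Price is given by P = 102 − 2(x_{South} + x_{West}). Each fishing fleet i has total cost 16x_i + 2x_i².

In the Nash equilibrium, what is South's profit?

Fishing fleet South's profit: π = x_{South}(102 − 2(x_{South} + x_{West})) − 16x_{South} − 2x_{South}².
∂π/∂x_{South} = 86 − 8x_{South} − 2x_{West} = 0, so x_{South} = 10.75 − 0.25x_{West}.
By symmetry x_{West} = x_{South}; substituting into the reaction function, 1.25x_{South} = 10.75 and x_{South} = 8.6.
Price P = 102 − 2·17.2 = 67.6.
South's profit: (67.6 − 16)·8.6 − 2(8.6)² = 295.84.

295.84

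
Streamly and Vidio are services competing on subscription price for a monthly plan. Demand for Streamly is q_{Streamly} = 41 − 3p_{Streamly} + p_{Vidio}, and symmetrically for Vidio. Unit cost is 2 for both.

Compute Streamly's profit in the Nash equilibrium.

164.28

Streamly's profit: π = (p_{Streamly} − 2)(41 − 3p_{Streamly} + p_{Vidio}).
∂π/∂p_{Streamly} = 47 − 6p_{Streamly} + p_{Vidio} = 0 ⇒ p_{Streamly} = 47/6 + (1/6)p_{Vidio}.
By symmetry p_{Vidio} = p_{Streamly}; substituting into the reaction function, (5/6)p_{Streamly} = 47/6 and p_{Streamly} = 9.4.
q_{Streamly} = 41 − 3·9.4 + 9.4 = 22.2.
Profit = (9.4 − 2)·22.2 = 164.28.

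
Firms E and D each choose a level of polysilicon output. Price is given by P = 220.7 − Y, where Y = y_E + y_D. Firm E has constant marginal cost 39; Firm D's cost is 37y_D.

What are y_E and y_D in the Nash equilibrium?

Firm E's profit: π = y_E(220.7 − (y_E + y_D)) − 39y_E.
∂π/∂y_E = 181.7 − 2y_E − y_D = 0, so y_E = 90.85 − 0.5y_D.
By the same steps for D: y_D = 91.85 − 0.5y_E.
Solving the two reaction functions simultaneously: (1 − (−0.5)(−0.5))y_E = 90.85 − 0.5·91.85, so 0.75y_E = 44.925 and y_E = 59.9.
Then y_D = 91.85 − 0.5·59.9 = 61.9.

59.9, 61.9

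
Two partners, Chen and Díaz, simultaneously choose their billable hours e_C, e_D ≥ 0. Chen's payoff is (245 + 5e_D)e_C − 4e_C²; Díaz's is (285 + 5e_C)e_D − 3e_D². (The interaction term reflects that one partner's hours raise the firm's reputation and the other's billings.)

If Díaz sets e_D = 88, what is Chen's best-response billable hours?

85.625

Expanding Chen's payoff: 245e_C + 5e_De_C − 4e_C².
∂π/∂e_C = 245 + 5e_D − 8e_C = 0, so e_C = 30.625 + 0.625e_D.
At e_D = 88: e_C = 30.625 + 0.625·88 = 85.625.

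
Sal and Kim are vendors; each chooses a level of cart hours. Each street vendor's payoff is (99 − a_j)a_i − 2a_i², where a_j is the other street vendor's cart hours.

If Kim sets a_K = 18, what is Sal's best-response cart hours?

20.25

Sal's payoff is (99 − a_K)a_S − 2a_S².
∂π/∂a_S = 99 − a_K − 4a_S = 0, so a_S = 24.75 − 0.25a_K.
At a_K = 18: a_S = 24.75 − 0.25·18 = 20.25.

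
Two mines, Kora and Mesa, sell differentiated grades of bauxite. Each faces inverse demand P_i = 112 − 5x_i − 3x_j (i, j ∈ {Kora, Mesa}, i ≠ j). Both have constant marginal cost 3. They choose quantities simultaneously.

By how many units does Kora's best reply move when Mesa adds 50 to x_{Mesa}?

-15

Mine Kora's profit: π = x_{Kora}(112 − 5x_{Kora} − 3x_{Mesa}) − 3x_{Kora}.
∂π/∂x_{Kora} = 109 − 10x_{Kora} − 3x_{Mesa} = 0 ⇒ x_{Kora} = 10.9 − 0.3x_{Mesa}.
The reaction-function slope is −0.3, so a 50-unit rise in x_{Mesa} moves x_{Kora} by −0.3 × 50 = −15. Kora's best response falls — the actions are strategic substitutes.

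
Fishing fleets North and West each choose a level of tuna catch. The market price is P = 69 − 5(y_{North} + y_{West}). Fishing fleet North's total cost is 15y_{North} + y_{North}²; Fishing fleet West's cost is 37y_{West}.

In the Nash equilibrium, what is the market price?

43

Fishing fleet North's profit: π = y_{North}(69 − 5(y_{North} + y_{West})) − 15y_{North} − y_{North}².
∂π/∂y_{North} = 54 − 12y_{North} − 5y_{West} = 0, so y_{North} = 4.5 − (5/12)y_{West}.
For West: ∂π/∂y_{West} = 32 − 10y_{West} − 5y_{North} = 0 ⇒ y_{West} = 3.2 − 0.5y_{North}.
Solving the two reaction functions simultaneously: (1 − (−5/12)(−0.5))y_{North} = 4.5 − (5/12)·3.2, so (19/24)y_{North} = 19/6 and y_{North} = 4.
Then y_{West} = 3.2 − 0.5·4 = 1.2.
Equilibrium price: P = 69 − 5·5.2 = 43.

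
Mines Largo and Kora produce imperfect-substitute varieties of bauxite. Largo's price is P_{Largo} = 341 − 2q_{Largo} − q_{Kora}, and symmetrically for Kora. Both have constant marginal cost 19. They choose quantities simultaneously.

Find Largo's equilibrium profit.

Mine Largo's profit: π = q_{Largo}(341 − 2q_{Largo} − q_{Kora}) − 19q_{Largo}.
∂π/∂q_{Largo} = 322 − 4q_{Largo} − q_{Kora} = 0 ⇒ q_{Largo} = 80.5 − 0.25q_{Kora}.
The game is symmetric, so in equilibrium q_{Kora} = q_{Largo}: the reaction function gives 1.25q_{Largo} = 80.5, hence q_{Largo} = 64.4.
P_{Largo} = 341 − 2·64.4 − 64.4 = 147.8.
Profit = (147.8 − 19)·64.4 = 8294.72.

8294.72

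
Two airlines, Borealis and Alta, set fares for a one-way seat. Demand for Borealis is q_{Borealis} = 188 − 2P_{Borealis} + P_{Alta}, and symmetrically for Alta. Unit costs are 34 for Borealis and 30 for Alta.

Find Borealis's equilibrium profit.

Borealis's profit: π = (P_{Borealis} − 34)(188 − 2P_{Borealis} + P_{Alta}).
∂π/∂P_{Borealis} = 256 − 4P_{Borealis} + P_{Alta} = 0 ⇒ P_{Borealis} = 64 + 0.25P_{Alta}.
Similarly P_{Alta} = 62 + 0.25P_{Borealis}.
Solving the two reaction functions simultaneously: (1 − (0.25)(0.25))P_{Borealis} = 64 + 0.25·62, so 0.9375P_{Borealis} = 79.5 and P_{Borealis} = 84.8.
Then P_{Alta} = 62 + 0.25·84.8 = 83.2.
q_{Borealis} = 188 − 2·84.8 + 83.2 = 101.6.
Profit = (84.8 − 34)·101.6 = 5161.28.

5161.28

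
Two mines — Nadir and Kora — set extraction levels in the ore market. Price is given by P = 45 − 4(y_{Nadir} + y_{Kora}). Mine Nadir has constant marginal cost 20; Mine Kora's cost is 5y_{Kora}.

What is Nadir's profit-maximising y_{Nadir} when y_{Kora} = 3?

1.625

Mine Nadir's profit: π = y_{Nadir}(45 − 4(y_{Nadir} + y_{Kora})) − 20y_{Nadir}.
∂π/∂y_{Nadir} = 25 − 8y_{Nadir} − 4y_{Kora} = 0, so y_{Nadir} = 3.125 − 0.5y_{Kora}.
At y_{Kora} = 3: y_{Nadir} = 3.125 − 0.5·3 = 1.625.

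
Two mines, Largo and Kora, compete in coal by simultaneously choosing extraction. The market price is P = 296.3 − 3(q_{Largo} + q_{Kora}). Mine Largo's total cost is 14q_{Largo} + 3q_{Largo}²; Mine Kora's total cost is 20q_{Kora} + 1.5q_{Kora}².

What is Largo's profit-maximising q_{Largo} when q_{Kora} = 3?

Mine Largo's profit: π = q_{Largo}(296.3 − 3(q_{Largo} + q_{Kora})) − 14q_{Largo} − 3q_{Largo}².
∂π/∂q_{Largo} = 282.3 − 12q_{Largo} − 3q_{Kora} = 0, so q_{Largo} = 23.525 − 0.25q_{Kora}.
At q_{Kora} = 3: q_{Largo} = 23.525 − 0.25·3 = 22.775.

22.775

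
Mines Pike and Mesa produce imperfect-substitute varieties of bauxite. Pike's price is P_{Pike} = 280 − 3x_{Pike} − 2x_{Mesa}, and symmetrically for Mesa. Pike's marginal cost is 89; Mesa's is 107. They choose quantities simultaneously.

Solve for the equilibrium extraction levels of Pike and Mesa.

Mine Pike's profit: π = x_{Pike}(280 − 3x_{Pike} − 2x_{Mesa}) − 89x_{Pike}.
∂π/∂x_{Pike} = 191 − 6x_{Pike} − 2x_{Mesa} = 0 ⇒ x_{Pike} = 191/6 − (1/3)x_{Mesa}.
Similarly x_{Mesa} = 173/6 − (1/3)x_{Pike}.
Substituting the second reaction function into the first: x_{Pike} = 191/6 − (1/3)(173/6 − (1/3)x_{Pike}), which gives (8/9)x_{Pike} = 200/9 ⇒ x_{Pike} = 25.
Then x_{Mesa} = 173/6 − (1/3)·25 = 20.5.

25, 20.5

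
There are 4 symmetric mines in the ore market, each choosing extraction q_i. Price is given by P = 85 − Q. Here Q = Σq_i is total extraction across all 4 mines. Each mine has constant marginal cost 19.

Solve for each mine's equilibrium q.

13.2

A representative mine's profit is π_i = q_i(85 − Q) − 19q_i, with Q = q_i + Σ_{j≠i} q_j.
First-order condition: 66 − 2q_i − Σ_{j≠i} q_j = 0.
In a symmetric equilibrium every mine chooses the same q, so Σ_{j≠i} q_j = 3q. The condition becomes 66 − 5q = 0, giving q = 66/5 = 13.2.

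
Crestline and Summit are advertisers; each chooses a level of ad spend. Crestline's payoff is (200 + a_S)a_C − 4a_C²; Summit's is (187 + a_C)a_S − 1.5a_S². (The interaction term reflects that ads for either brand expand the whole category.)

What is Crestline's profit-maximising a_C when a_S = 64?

33

Expanding Crestline's payoff: 200a_C + a_Sa_C − 4a_C².
∂π/∂a_C = 200 + a_S − 8a_C = 0, so a_C = 25 + 0.125a_S.
At a_S = 64: a_C = 25 + 0.125·64 = 33.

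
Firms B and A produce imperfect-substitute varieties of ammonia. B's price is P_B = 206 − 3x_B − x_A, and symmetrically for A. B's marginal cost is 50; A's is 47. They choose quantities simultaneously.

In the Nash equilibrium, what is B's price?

Firm B's profit: π = x_B(206 − 3x_B − x_A) − 50x_B.
∂π/∂x_B = 156 − 6x_B − x_A = 0 ⇒ x_B = 26 − (1/6)x_A.
Similarly x_A = 26.5 − (1/6)x_B.
Plugging x_A into B's best response: x_B = 26 − (1/6)(26.5 − (1/6)x_B) ⇒ (35/36)x_B = 259/12, so x_B = 22.2.
Then x_A = 26.5 − (1/6)·22.2 = 22.8.
P_B = 206 − 3·22.2 − 22.8 = 116.6.

116.6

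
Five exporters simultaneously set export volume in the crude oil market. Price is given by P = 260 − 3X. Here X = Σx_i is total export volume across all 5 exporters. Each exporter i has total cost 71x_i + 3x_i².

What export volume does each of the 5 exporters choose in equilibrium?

A representative exporter's profit is π_i = x_i(260 − 3X) − 71x_i − 3x_i², with X = x_i + Σ_{j≠i} x_j.
First-order condition: 189 − 12x_i − 3Σ_{j≠i} x_j = 0.
Imposing symmetry (x_j = x for all j) turns Σ_{j≠i} x_j into 4x, so 189 = 24x and x = 7.875.

7.875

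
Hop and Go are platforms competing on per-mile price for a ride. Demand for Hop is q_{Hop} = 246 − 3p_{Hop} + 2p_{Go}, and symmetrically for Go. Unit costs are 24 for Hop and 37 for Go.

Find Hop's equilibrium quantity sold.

Hop's profit: π = (p_{Hop} − 24)(246 − 3p_{Hop} + 2p_{Go}).
∂π/∂p_{Hop} = 318 − 6p_{Hop} + 2p_{Go} = 0 ⇒ p_{Hop} = 53 + (1/3)p_{Go}.
Similarly p_{Go} = 59.5 + (1/3)p_{Hop}.
Substituting the second reaction function into the first: p_{Hop} = 53 + (1/3)(59.5 + (1/3)p_{Hop}), which gives (8/9)p_{Hop} = 437/6 ⇒ p_{Hop} = 81.9375.
Then p_{Go} = 59.5 + (1/3)·81.9375 = 86.8125.
q_{Hop} = 246 − 3·81.9375 + 2·86.8125 = 173.8125.

173.8125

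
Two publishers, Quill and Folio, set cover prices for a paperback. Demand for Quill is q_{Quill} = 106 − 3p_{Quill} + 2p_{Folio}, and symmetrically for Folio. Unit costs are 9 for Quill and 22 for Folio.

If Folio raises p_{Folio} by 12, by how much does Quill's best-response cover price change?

4

Quill's profit: π = (p_{Quill} − 9)(106 − 3p_{Quill} + 2p_{Folio}).
∂π/∂p_{Quill} = 133 − 6p_{Quill} + 2p_{Folio} = 0 ⇒ p_{Quill} = 133/6 + (1/3)p_{Folio}.
The reaction-function slope is 1/3, so a 12-unit rise in p_{Folio} moves p_{Quill} by 1/3 × 12 = 4. Quill's best response rises — the actions are strategic complements.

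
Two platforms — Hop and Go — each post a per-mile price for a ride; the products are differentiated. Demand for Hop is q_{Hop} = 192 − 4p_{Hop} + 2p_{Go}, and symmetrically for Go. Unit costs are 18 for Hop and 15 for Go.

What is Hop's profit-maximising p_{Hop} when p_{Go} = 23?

Hop's profit: π = (p_{Hop} − 18)(192 − 4p_{Hop} + 2p_{Go}).
∂π/∂p_{Hop} = 264 − 8p_{Hop} + 2p_{Go} = 0 ⇒ p_{Hop} = 33 + 0.25p_{Go}.
At p_{Go} = 23: p_{Hop} = 33 + 0.25·23 = 38.75.

38.75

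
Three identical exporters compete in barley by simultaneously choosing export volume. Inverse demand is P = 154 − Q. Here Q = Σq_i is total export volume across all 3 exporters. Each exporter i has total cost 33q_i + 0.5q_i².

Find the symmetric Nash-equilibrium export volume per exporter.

A representative exporter's profit is π_i = q_i(154 − Q) − 33q_i − 0.5q_i², with Q = q_i + Σ_{j≠i} q_j.
First-order condition: 121 − 3q_i − Σ_{j≠i} q_j = 0.
In a symmetric equilibrium every exporter chooses the same q, so Σ_{j≠i} q_j = 2q. The condition becomes 121 − 5q = 0, giving q = 121/5 = 24.2.

24.2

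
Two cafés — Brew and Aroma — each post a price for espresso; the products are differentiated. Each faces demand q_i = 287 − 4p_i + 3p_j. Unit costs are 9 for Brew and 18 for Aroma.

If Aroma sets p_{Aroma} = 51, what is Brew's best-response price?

59.5

Brew's profit: π = (p_{Brew} − 9)(287 − 4p_{Brew} + 3p_{Aroma}).
∂π/∂p_{Brew} = 323 − 8p_{Brew} + 3p_{Aroma} = 0 ⇒ p_{Brew} = 40.375 + 0.375p_{Aroma}.
At p_{Aroma} = 51: p_{Brew} = 40.375 + 0.375·51 = 59.5.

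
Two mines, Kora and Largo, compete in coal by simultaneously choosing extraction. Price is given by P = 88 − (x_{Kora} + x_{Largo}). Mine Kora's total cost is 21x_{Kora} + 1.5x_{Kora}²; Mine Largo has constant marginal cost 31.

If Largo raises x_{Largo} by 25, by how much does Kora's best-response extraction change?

-5

Mine Kora's profit: π = x_{Kora}(88 − (x_{Kora} + x_{Largo})) − 21x_{Kora} − 1.5x_{Kora}².
∂π/∂x_{Kora} = 67 − 5x_{Kora} − x_{Largo} = 0, so x_{Kora} = 13.4 − 0.2x_{Largo}.
The reaction-function slope is −0.2, so a 25-unit rise in x_{Largo} moves x_{Kora} by −0.2 × 25 = −5. Kora's best response falls — the actions are strategic substitutes.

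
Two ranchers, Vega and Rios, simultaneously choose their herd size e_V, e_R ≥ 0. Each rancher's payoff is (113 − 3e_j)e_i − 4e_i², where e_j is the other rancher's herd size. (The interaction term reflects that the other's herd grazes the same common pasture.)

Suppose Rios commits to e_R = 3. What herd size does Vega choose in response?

13

Vega's payoff is (113 − 3e_R)e_V − 4e_V².
∂π/∂e_V = 113 − 3e_R − 8e_V = 0, so e_V = 14.125 − 0.375e_R.
At e_R = 3: e_V = 14.125 − 0.375·3 = 13.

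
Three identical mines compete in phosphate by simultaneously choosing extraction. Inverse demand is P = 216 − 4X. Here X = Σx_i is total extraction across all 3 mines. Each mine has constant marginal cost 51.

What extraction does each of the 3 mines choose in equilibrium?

10.3125

A representative mine's profit is π_i = x_i(216 − 4X) − 51x_i, with X = x_i + Σ_{j≠i} x_j.
First-order condition: 165 − 8x_i − 4Σ_{j≠i} x_j = 0.
Imposing symmetry (x_j = x for all j) turns Σ_{j≠i} x_j into 2x, so 165 = 16x and x = 10.3125.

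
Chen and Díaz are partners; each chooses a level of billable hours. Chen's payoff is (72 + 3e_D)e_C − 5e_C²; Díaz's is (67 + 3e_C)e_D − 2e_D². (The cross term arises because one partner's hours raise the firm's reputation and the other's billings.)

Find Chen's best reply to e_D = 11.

Expanding Chen's payoff: 72e_C + 3e_De_C − 5e_C².
∂π/∂e_C = 72 + 3e_D − 10e_C = 0, so e_C = 7.2 + 0.3e_D.
At e_D = 11: e_C = 7.2 + 0.3·11 = 10.5.

10.5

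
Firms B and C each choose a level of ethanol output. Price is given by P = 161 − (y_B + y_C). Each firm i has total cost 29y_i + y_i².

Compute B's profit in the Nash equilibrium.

Firm B's profit: π = y_B(161 − (y_B + y_C)) − 29y_B − y_B².
∂π/∂y_B = 132 − 4y_B − y_C = 0, so y_B = 33 − 0.25y_C.
Setting y_B = y_C in the reaction function: y_B = 33 − 0.25y_B, so y_B = 33 / 1.25 = 26.4.
Price P = 161 − 52.8 = 108.2.
B's profit: (108.2 − 29)·26.4 − (26.4)² = 1393.92.

1393.92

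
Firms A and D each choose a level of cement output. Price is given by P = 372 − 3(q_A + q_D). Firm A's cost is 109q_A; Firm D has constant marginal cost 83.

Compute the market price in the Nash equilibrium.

Firm A's profit: π = q_A(372 − 3(q_A + q_D)) − 109q_A.
∂π/∂q_A = 263 − 6q_A − 3q_D = 0, so q_A = 263/6 − 0.5q_D.
By the same steps for D: q_D = 289/6 − 0.5q_A.
Solving the two reaction functions simultaneously: (1 − (−0.5)(−0.5))q_A = 263/6 − 0.5·(289/6), so 0.75q_A = 19.75 and q_A = 79/3.
Then q_D = 289/6 − 0.5·(79/3) = 35.
Equilibrium price: P = 372 − 3·(184/3) = 188.

188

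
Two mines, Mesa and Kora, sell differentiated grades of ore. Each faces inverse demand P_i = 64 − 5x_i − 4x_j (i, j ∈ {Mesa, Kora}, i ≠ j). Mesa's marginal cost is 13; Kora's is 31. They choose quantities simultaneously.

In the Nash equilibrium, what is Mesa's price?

35.5

Mine Mesa's profit: π = x_{Mesa}(64 − 5x_{Mesa} − 4x_{Kora}) − 13x_{Mesa}.
∂π/∂x_{Mesa} = 51 − 10x_{Mesa} − 4x_{Kora} = 0 ⇒ x_{Mesa} = 5.1 − 0.4x_{Kora}.
Similarly x_{Kora} = 3.3 − 0.4x_{Mesa}.
Plugging x_{Kora} into Mesa's best response: x_{Mesa} = 5.1 − 0.4(3.3 − 0.4x_{Mesa}) ⇒ 0.84x_{Mesa} = 3.78, so x_{Mesa} = 4.5.
Then x_{Kora} = 3.3 − 0.4·4.5 = 1.5.
P_{Mesa} = 64 − 5·4.5 − 4·1.5 = 35.5.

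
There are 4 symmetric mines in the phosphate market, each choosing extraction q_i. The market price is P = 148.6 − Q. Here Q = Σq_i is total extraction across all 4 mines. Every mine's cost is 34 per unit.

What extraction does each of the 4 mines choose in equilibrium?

22.92

A representative mine's profit is π_i = q_i(148.6 − Q) − 34q_i, with Q = q_i + Σ_{j≠i} q_j.
First-order condition: 114.6 − 2q_i − Σ_{j≠i} q_j = 0.
In a symmetric equilibrium every mine chooses the same q, so Σ_{j≠i} q_j = 3q. The condition becomes 114.6 − 5q = 0, giving q = 114.6/5 = 22.92.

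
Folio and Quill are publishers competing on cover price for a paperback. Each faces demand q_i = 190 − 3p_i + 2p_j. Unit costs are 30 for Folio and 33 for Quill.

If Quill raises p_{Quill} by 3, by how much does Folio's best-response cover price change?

1

Folio's profit: π = (p_{Folio} − 30)(190 − 3p_{Folio} + 2p_{Quill}).
∂π/∂p_{Folio} = 280 − 6p_{Folio} + 2p_{Quill} = 0 ⇒ p_{Folio} = 140/3 + (1/3)p_{Quill}.
The reaction-function slope is 1/3, so a 3-unit rise in p_{Quill} moves p_{Folio} by 1/3 × 3 = 1. Folio's best response rises — the actions are strategic complements.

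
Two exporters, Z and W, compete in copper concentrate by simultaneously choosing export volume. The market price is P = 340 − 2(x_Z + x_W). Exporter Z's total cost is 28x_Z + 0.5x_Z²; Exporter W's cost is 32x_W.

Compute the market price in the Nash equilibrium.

146.5

Exporter Z's profit: π = x_Z(340 − 2(x_Z + x_W)) − 28x_Z − 0.5x_Z².
∂π/∂x_Z = 312 − 5x_Z − 2x_W = 0, so x_Z = 62.4 − 0.4x_W.
For W: ∂π/∂x_W = 308 − 4x_W − 2x_Z = 0 ⇒ x_W = 77 − 0.5x_Z.
Substituting the second reaction function into the first: x_Z = 62.4 − 0.4(77 − 0.5x_Z), which gives 0.8x_Z = 31.6 ⇒ x_Z = 39.5.
Then x_W = 77 − 0.5·39.5 = 57.25.
Equilibrium price: P = 340 − 2·96.75 = 146.5.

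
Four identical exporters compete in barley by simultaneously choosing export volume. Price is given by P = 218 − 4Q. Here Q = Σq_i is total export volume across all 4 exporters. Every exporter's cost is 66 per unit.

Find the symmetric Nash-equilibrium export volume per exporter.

7.6

A representative exporter's profit is π_i = q_i(218 − 4Q) − 66q_i, with Q = q_i + Σ_{j≠i} q_j.
First-order condition: 152 − 8q_i − 4Σ_{j≠i} q_j = 0.
With identical exporters, set every q_j = q: then 152 − 8q − 12q = 0, i.e. q = 152/20 = 7.6.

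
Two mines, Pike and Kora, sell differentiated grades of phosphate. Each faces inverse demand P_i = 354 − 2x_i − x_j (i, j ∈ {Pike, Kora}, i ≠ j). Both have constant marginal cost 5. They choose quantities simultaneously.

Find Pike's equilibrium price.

Mine Pike's profit: π = x_{Pike}(354 − 2x_{Pike} − x_{Kora}) − 5x_{Pike}.
∂π/∂x_{Pike} = 349 − 4x_{Pike} − x_{Kora} = 0 ⇒ x_{Pike} = 87.25 − 0.25x_{Kora}.
Setting x_{Pike} = x_{Kora} in the reaction function: x_{Pike} = 87.25 − 0.25x_{Pike}, so x_{Pike} = 87.25 / 1.25 = 69.8.
P_{Pike} = 354 − 2·69.8 − 69.8 = 144.6.

144.6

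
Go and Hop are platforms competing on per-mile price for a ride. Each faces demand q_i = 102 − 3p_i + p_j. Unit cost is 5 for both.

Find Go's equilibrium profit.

Go's profit: π = (p_{Go} − 5)(102 − 3p_{Go} + p_{Hop}).
∂π/∂p_{Go} = 117 − 6p_{Go} + p_{Hop} = 0 ⇒ p_{Go} = 19.5 + (1/6)p_{Hop}.
By symmetry p_{Hop} = p_{Go}; substituting into the reaction function, (5/6)p_{Go} = 19.5 and p_{Go} = 23.4.
q_{Go} = 102 − 3·23.4 + 23.4 = 55.2.
Profit = (23.4 − 5)·55.2 = 1015.68.

1015.68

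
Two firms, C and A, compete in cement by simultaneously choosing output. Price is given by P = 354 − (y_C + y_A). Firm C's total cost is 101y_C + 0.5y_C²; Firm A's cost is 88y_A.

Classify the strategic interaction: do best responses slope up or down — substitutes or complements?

Firm C's profit: π = y_C(354 − (y_C + y_A)) − 101y_C − 0.5y_C².
∂π/∂y_C = 253 − 3y_C − y_A = 0, so y_C = 253/3 − (1/3)y_A.
The best-response slope dy_C/dy_A = −1/3 < 0: the reaction function is downward-sloping, so the choices are strategic substitutes.

strategic substitutes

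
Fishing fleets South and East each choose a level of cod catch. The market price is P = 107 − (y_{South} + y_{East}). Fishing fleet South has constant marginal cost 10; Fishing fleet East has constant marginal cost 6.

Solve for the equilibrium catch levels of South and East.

Fishing fleet South's profit: π = y_{South}(107 − (y_{South} + y_{East})) − 10y_{South}.
∂π/∂y_{South} = 97 − 2y_{South} − y_{East} = 0, so y_{South} = 48.5 − 0.5y_{East}.
By the same steps for East: y_{East} = 50.5 − 0.5y_{South}.
Solving the two reaction functions simultaneously: (1 − (−0.5)(−0.5))y_{South} = 48.5 − 0.5·50.5, so 0.75y_{South} = 23.25 and y_{South} = 31.
Then y_{East} = 50.5 − 0.5·31 = 35.

31, 35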